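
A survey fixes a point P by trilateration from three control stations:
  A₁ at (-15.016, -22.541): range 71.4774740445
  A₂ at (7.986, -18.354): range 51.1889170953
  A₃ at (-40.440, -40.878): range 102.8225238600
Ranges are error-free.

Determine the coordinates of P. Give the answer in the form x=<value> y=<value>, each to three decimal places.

eq1: (x + 15.016)² + (y + 22.541)² = 71.4774740445²
eq2: (x − 7.986)² + (y + 18.354)² = 51.1889170953²
eq3: (x + 40.440)² + (y + 40.878)² = 102.8225238600²
eq1−eq3, eq1−eq2 (x²,y² cancel):
  -50.848·x − 36.674·y = -2890.614570
  46.004·x + 8.374·y = 2155.792637
det = -50.848·8.374 − -36.674·46.004 = 1261.349544
x = (-2890.614570·8.374 − -36.674·2155.792637) / 1261.349544 = 43.489557
y = (-50.848·2155.792637 − -2890.614570·46.004) / 1261.349544 = 18.521502

x=43.490 y=18.522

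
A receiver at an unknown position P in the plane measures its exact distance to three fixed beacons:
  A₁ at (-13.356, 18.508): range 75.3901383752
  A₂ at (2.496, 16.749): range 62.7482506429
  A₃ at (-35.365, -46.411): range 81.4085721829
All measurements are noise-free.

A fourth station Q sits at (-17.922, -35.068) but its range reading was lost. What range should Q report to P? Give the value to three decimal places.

eq1: (x + 13.356)² + (y − 18.508)² = 75.3901383752²
eq2: (x − 2.496)² + (y − 16.749)² = 62.7482506429²
eq3: (x + 35.365)² + (y + 46.411)² = 81.4085721829²
eq1−eq2, eq1−eq3 (x²,y² cancel):
  31.704·x − 3.518·y = 1512.160222
  -44.018·x − 129.838·y = 1940.052685
det = 31.704·-129.838 − -3.518·-44.018 = -4271.239276
x = (1512.160222·-129.838 − -3.518·1940.052685) / -4271.239276 = 44.369032
y = (31.704·1940.052685 − 1512.160222·-44.018) / -4271.239276 = -29.984201
|P − Q| = √((44.369032 − -17.922)² + (-29.984201 − -35.068)²) = 62.498142

62.498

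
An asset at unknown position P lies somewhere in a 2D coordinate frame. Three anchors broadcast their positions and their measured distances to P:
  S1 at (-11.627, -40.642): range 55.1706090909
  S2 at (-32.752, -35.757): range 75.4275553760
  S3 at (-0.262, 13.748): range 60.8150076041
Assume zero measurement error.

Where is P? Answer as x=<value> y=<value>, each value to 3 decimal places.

x=42.422 y=-29.572

eq1: (x + 11.627)² + (y + 40.642)² = 55.1706090909²
eq2: (x + 32.752)² + (y + 35.757)² = 75.4275553760²
eq3: (x + 0.262)² + (y − 13.748)² = 60.8150076041²
eq2−eq3, eq2−eq1 (x²,y² cancel):
  64.980·x + 99.010·y = -171.329445
  42.250·x − 9.770·y = 2081.222743
det = 64.980·-9.770 − 99.010·42.250 = -4818.027100
x = (-171.329445·-9.770 − 99.010·2081.222743) / -4818.027100 = 42.421508
y = (64.980·2081.222743 − -171.329445·42.250) / -4818.027100 = -29.571549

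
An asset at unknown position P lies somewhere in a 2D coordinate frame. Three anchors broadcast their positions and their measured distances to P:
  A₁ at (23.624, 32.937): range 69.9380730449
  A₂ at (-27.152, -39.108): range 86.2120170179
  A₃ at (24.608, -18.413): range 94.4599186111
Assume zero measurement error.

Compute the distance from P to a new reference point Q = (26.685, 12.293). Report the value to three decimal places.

eq1: (x − 23.624)² + (y − 32.937)² = 69.9380730449²
eq2: (x + 27.152)² + (y + 39.108)² = 86.2120170179²
eq3: (x − 24.608)² + (y + 18.413)² = 94.4599186111²
eq3−eq2, eq3−eq1 (x²,y² cancel):
  -103.520·x − 41.390·y = 2812.238881
  -1.968·x + 102.700·y = 4729.689275
det = -103.520·102.700 − -41.390·-1.968 = -10712.959520
x = (2812.238881·102.700 − -41.390·4729.689275) / -10712.959520 = -45.232951
y = (-103.520·4729.689275 − 2812.238881·-1.968) / -10712.959520 = 45.186668
|P − Q| = √((-45.232951 − 26.685)² + (45.186668 − 12.293)²) = 79.083406

79.083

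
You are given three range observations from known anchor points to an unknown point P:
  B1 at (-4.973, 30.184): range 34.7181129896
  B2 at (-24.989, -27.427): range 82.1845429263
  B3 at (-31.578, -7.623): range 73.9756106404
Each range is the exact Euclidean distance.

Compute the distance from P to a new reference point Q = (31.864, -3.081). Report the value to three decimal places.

37.228

eq1: (x + 4.973)² + (y − 30.184)² = 34.7181129896²
eq2: (x + 24.989)² + (y + 27.427)² = 82.1845429263²
eq3: (x + 31.578)² + (y + 7.623)² = 73.9756106404²
eq3−eq2, eq3−eq1 (x²,y² cancel):
  13.178·x − 39.608·y = -960.497889
  53.210·x + 75.614·y = 4147.567972
det = 13.178·75.614 − -39.608·53.210 = 3103.982972
x = (-960.497889·75.614 − -39.608·4147.567972) / 3103.982972 = 29.526510
y = (13.178·4147.567972 − -960.497889·53.210) / 3103.982972 = 34.073880
|P − Q| = √((29.526510 − 31.864)² + (34.073880 − -3.081)²) = 37.228336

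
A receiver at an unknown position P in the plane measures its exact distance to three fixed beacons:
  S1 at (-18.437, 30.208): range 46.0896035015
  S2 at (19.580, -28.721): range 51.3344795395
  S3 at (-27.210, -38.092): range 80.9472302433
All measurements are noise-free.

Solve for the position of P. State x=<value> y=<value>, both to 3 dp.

x=26.931 y=22.084

eq1: (x + 18.437)² + (y − 30.208)² = 46.0896035015²
eq2: (x − 19.580)² + (y + 28.721)² = 51.3344795395²
eq3: (x + 27.210)² + (y + 38.092)² = 80.9472302433²
eq1−eq2, eq1−eq3 (x²,y² cancel):
  76.034·x − 117.858·y = -555.151231
  -17.546·x − 136.600·y = -3489.264202
det = 76.034·-136.600 − -117.858·-17.546 = -12454.180868
x = (-555.151231·-136.600 − -117.858·-3489.264202) / -12454.180868 = 26.931040
y = (76.034·-3489.264202 − -555.151231·-17.546) / -12454.180868 = 22.084423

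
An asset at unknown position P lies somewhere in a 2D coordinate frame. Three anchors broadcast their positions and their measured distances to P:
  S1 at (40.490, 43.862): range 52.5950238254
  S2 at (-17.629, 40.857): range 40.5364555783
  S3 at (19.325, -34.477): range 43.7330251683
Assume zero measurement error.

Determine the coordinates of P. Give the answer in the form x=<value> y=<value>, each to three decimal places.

eq1: (x − 40.490)² + (y − 43.862)² = 52.5950238254²
eq2: (x + 17.629)² + (y − 40.857)² = 40.5364555783²
eq3: (x − 19.325)² + (y + 34.477)² = 43.7330251683²
eq1−eq2, eq1−eq3 (x²,y² cancel):
  -116.238·x − 6.010·y = -460.206754
  -42.330·x − 156.678·y = -1147.536949
det = -116.238·-156.678 − -6.010·-42.330 = 17957.534064
x = (-460.206754·-156.678 − -6.010·-1147.536949) / 17957.534064 = 3.631210
y = (-116.238·-1147.536949 − -460.206754·-42.330) / 17957.534064 = 6.343123

x=3.631 y=6.343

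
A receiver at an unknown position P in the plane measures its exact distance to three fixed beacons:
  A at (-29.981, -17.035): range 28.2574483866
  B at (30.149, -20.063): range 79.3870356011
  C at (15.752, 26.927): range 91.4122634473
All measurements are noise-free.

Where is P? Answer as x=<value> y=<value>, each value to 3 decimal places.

x=-46.751 y=-39.778

eq1: (x + 29.981)² + (y + 17.035)² = 28.2574483866²
eq2: (x − 30.149)² + (y + 20.063)² = 79.3870356011²
eq3: (x − 15.752)² + (y − 26.927)² = 91.4122634473²
eq1−eq2, eq1−eq3 (x²,y² cancel):
  120.260·x − 6.056·y = -5381.383448
  91.466·x + 87.924·y = -7773.581272
det = 120.260·87.924 − -6.056·91.466 = 11127.658336
x = (-5381.383448·87.924 − -6.056·-7773.581272) / 11127.658336 = -46.751037
y = (120.260·-7773.581272 − -5381.383448·91.466) / 11127.658336 = -39.778114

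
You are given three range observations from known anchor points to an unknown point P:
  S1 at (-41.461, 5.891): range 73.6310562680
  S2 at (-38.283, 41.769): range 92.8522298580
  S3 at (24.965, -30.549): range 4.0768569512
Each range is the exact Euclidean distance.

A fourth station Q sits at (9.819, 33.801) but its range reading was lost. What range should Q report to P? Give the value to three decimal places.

eq1: (x + 41.461)² + (y − 5.891)² = 73.6310562680²
eq2: (x + 38.283)² + (y − 41.769)² = 92.8522298580²
eq3: (x − 24.965)² + (y + 30.549)² = 4.0768569512²
eq2−eq3, eq2−eq1 (x²,y² cancel):
  126.496·x − 144.636·y = 6951.171003
  -6.356·x − 71.756·y = 1743.485094
det = 126.496·-71.756 − -144.636·-6.356 = -9996.153392
x = (6951.171003·-71.756 − -144.636·1743.485094) / -9996.153392 = 24.671242
y = (126.496·1743.485094 − 6951.171003·-6.356) / -9996.153392 = -26.482740
|P − Q| = √((24.671242 − 9.819)² + (-26.482740 − 33.801)²) = 62.086379

62.086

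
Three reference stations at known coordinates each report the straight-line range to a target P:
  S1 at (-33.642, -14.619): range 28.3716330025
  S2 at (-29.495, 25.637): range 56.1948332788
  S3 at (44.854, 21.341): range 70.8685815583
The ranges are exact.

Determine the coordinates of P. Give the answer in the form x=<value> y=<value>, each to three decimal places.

eq1: (x + 33.642)² + (y + 14.619)² = 28.3716330025²
eq2: (x + 29.495)² + (y − 25.637)² = 56.1948332788²
eq3: (x − 44.854)² + (y − 21.341)² = 70.8685815583²
eq1−eq3, eq1−eq2 (x²,y² cancel):
  156.992·x + 71.920·y = -3095.586021
  8.294·x + 80.512·y = -2171.198259
det = 156.992·80.512 − 71.920·8.294 = 12043.235424
x = (-3095.586021·80.512 − 71.920·-2171.198259) / 12043.235424 = -7.728757
y = (156.992·-2171.198259 − -3095.586021·8.294) / 12043.235424 = -26.171204

x=-7.729 y=-26.171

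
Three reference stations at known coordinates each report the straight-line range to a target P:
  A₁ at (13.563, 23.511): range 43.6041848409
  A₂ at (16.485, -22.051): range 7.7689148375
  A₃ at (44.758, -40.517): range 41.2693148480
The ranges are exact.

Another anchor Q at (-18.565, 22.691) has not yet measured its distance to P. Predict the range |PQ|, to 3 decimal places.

50.714

eq1: (x − 13.563)² + (y − 23.511)² = 43.6041848409²
eq2: (x − 16.485)² + (y + 22.051)² = 7.7689148375²
eq3: (x − 44.758)² + (y + 40.517)² = 41.2693148480²
eq2−eq3, eq2−eq1 (x²,y² cancel):
  56.546·x − 36.932·y = 1244.103717
  -5.844·x + 91.124·y = -1862.248634
det = 56.546·91.124 − -36.932·-5.844 = 4936.867096
x = (1244.103717·91.124 − -36.932·-1862.248634) / 4936.867096 = 9.032275
y = (56.546·-1862.248634 − 1244.103717·-5.844) / 4936.867096 = -19.857162
|P − Q| = √((9.032275 − -18.565)² + (-19.857162 − 22.691)²) = 50.714452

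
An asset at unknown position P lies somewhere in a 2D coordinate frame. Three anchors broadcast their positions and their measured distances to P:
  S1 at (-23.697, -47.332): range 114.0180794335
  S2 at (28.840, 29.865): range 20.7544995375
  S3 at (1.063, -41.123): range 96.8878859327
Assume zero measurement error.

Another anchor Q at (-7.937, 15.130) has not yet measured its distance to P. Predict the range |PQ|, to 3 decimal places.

57.002

eq1: (x + 23.697)² + (y + 47.332)² = 114.0180794335²
eq2: (x − 28.840)² + (y − 29.865)² = 20.7544995375²
eq3: (x − 1.063)² + (y + 41.123)² = 96.8878859327²
eq1−eq3, eq1−eq2 (x²,y² cancel):
  49.520·x + 12.418·y = 2503.225062
  105.074·x + 154.394·y = 11491.170979
det = 49.520·154.394 − 12.418·105.074 = 6340.781948
x = (2503.225062·154.394 − 12.418·11491.170979) / 6340.781948 = 38.447241
y = (49.520·11491.170979 − 2503.225062·105.074) / 6340.781948 = 48.262016
|P − Q| = √((38.447241 − -7.937)² + (48.262016 − 15.130)²) = 57.002002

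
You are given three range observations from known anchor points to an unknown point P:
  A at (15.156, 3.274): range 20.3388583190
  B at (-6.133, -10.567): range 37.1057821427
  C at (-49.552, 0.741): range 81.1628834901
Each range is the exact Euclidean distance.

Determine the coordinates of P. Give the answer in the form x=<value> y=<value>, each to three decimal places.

eq1: (x − 15.156)² + (y − 3.274)² = 20.3388583190²
eq2: (x + 6.133)² + (y + 10.567)² = 37.1057821427²
eq3: (x + 49.552)² + (y − 0.741)² = 81.1628834901²
eq1−eq3, eq1−eq2 (x²,y² cancel):
  -129.416·x − 5.066·y = -3958.218126
  -42.578·x − 27.682·y = -1054.318145
det = -129.416·-27.682 − -5.066·-42.578 = 3366.793564
x = (-3958.218126·-27.682 − -5.066·-1054.318145) / 3366.793564 = 30.958304
y = (-129.416·-1054.318145 − -3958.218126·-42.578) / 3366.793564 = -9.530544

x=30.958 y=-9.531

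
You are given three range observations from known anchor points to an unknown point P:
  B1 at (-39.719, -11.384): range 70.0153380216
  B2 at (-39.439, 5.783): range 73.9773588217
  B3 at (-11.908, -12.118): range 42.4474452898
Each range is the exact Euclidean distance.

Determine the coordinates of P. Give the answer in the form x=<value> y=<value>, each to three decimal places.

eq1: (x + 39.719)² + (y + 11.384)² = 70.0153380216²
eq2: (x + 39.439)² + (y − 5.783)² = 73.9773588217²
eq3: (x + 11.908)² + (y + 12.118)² = 42.4474452898²
eq3−eq1, eq3−eq2 (x²,y² cancel):
  -55.622·x + 1.468·y = -1681.813918
  -55.062·x + 35.802·y = -2370.632585
det = -55.622·35.802 − 1.468·-55.062 = -1910.547828
x = (-1681.813918·35.802 − 1.468·-2370.632585) / -1910.547828 = 29.694213
y = (-55.622·-2370.632585 − -1681.813918·-55.062) / -1910.547828 = -20.546613

x=29.694 y=-20.547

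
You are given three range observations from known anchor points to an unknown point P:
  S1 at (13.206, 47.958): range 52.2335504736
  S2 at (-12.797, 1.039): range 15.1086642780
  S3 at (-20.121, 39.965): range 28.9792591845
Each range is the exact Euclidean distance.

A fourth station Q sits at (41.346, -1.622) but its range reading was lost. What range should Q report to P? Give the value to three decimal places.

66.544

eq1: (x − 13.206)² + (y − 47.958)² = 52.2335504736²
eq2: (x + 12.797)² + (y − 1.039)² = 15.1086642780²
eq3: (x + 20.121)² + (y − 39.965)² = 28.9792591845²
eq2−eq1, eq2−eq3 (x²,y² cancel):
  52.006·x + 93.838·y = -190.546589
  -14.648·x + 77.852·y = 1225.687409
det = 52.006·77.852 − 93.838·-14.648 = 5423.310136
x = (-190.546589·77.852 − 93.838·1225.687409) / 5423.310136 = -23.943032
y = (52.006·1225.687409 − -190.546589·-14.648) / 5423.310136 = 11.238888
|P − Q| = √((-23.943032 − 41.346)² + (11.238888 − -1.622)²) = 66.543671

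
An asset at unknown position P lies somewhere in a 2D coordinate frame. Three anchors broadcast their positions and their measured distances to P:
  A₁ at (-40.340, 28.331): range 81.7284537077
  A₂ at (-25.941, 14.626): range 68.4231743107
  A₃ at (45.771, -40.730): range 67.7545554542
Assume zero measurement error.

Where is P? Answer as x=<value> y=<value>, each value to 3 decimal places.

eq1: (x + 40.340)² + (y − 28.331)² = 81.7284537077²
eq2: (x + 25.941)² + (y − 14.626)² = 68.4231743107²
eq3: (x − 45.771)² + (y + 40.730)² = 67.7545554542²
eq3−eq2, eq3−eq1 (x²,y² cancel):
  -143.424·x + 110.712·y = -2958.112982
  -172.222·x + 138.122·y = -3412.816541
det = -143.424·138.122 − 110.712·-172.222 = -742.967664
x = (-2958.112982·138.122 − 110.712·-3412.816541) / -742.967664 = 41.375605
y = (-143.424·-3412.816541 − -2958.112982·-172.222) / -742.967664 = 26.881835

x=41.376 y=26.882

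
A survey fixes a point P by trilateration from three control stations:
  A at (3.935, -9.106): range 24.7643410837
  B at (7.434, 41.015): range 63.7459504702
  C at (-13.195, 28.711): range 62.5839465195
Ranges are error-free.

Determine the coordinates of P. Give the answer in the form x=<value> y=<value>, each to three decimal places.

x=26.224 y=-19.899

eq1: (x − 3.935)² + (y + 9.106)² = 24.7643410837²
eq2: (x − 7.434)² + (y − 41.015)² = 63.7459504702²
eq3: (x + 13.195)² + (y − 28.711)² = 62.5839465195²
eq2−eq1, eq2−eq3 (x²,y² cancel):
  -6.998·x − 100.242·y = 1811.182492
  -41.258·x − 24.608·y = -592.269196
det = -6.998·-24.608 − -100.242·-41.258 = -3963.577652
x = (1811.182492·-24.608 − -100.242·-592.269196) / -3963.577652 = 26.223739
y = (-6.998·-592.269196 − 1811.182492·-41.258) / -3963.577652 = -19.898807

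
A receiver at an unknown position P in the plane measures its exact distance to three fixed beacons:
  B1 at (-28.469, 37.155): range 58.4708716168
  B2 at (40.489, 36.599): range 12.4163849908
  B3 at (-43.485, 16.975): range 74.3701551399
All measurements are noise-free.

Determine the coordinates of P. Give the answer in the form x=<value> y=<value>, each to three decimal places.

x=29.631 y=30.577

eq1: (x + 28.469)² + (y − 37.155)² = 58.4708716168²
eq2: (x − 40.489)² + (y − 36.599)² = 12.4163849908²
eq3: (x + 43.485)² + (y − 16.975)² = 74.3701551399²
eq3−eq2, eq3−eq1 (x²,y² cancel):
  167.948·x + 39.248·y = 6176.503431
  30.032·x + 40.360·y = 2123.959284
det = 167.948·40.360 − 39.248·30.032 = 5599.685344
x = (6176.503431·40.360 − 39.248·2123.959284) / 5599.685344 = 29.630687
y = (167.948·2123.959284 − 6176.503431·30.032) / 5599.685344 = 30.577069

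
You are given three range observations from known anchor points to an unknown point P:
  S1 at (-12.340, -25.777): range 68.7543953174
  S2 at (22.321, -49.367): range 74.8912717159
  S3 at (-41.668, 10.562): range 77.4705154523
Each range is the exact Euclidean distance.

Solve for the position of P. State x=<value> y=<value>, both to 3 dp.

x=34.534 y=24.522

eq1: (x + 12.340)² + (y + 25.777)² = 68.7543953174²
eq2: (x − 22.321)² + (y + 49.367)² = 74.8912717159²
eq3: (x + 41.668)² + (y − 10.562)² = 77.4705154523²
eq2−eq1, eq2−eq3 (x²,y² cancel):
  -69.322·x + 47.180·y = -1237.062697
  -127.978·x + 119.858·y = -1480.527847
det = -69.322·119.858 − 47.180·-127.978 = -2270.794236
x = (-1237.062697·119.858 − 47.180·-1480.527847) / -2270.794236 = 34.534418
y = (-69.322·-1480.527847 − -1237.062697·-127.978) / -2270.794236 = 24.521666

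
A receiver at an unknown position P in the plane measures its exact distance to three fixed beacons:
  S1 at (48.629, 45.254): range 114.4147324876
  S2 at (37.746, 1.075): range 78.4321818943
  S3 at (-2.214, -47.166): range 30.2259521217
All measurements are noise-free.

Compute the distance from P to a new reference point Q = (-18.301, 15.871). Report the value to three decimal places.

eq1: (x − 48.629)² + (y − 45.254)² = 114.4147324876²
eq2: (x − 37.746)² + (y − 1.075)² = 78.4321818943²
eq3: (x + 2.214)² + (y + 47.166)² = 30.2259521217²
eq3−eq2, eq3−eq1 (x²,y² cancel):
  79.920·x + 96.482·y = -6041.616186
  101.686·x + 184.840·y = -9993.952024
det = 79.920·184.840 − 96.482·101.686 = 4961.544148
x = (-6041.616186·184.840 − 96.482·-9993.952024) / 4961.544148 = -30.735564
y = (79.920·-9993.952024 − -6041.616186·101.686) / 4961.544148 = -37.159573
|P − Q| = √((-30.735564 − -18.301)² + (-37.159573 − 15.871)²) = 54.468891

54.469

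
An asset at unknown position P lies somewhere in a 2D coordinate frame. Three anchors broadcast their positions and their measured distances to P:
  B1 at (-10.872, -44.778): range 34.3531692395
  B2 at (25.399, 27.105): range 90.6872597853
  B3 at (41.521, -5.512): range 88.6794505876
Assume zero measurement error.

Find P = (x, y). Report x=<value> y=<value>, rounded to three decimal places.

x=-42.954 y=-32.494

eq1: (x + 10.872)² + (y + 44.778)² = 34.3531692395²
eq2: (x − 25.399)² + (y − 27.105)² = 90.6872597853²
eq3: (x − 41.521)² + (y + 5.512)² = 88.6794505876²
eq2−eq1, eq2−eq3 (x²,y² cancel):
  -72.542·x − 143.766·y = 7787.518293
  32.244·x − 65.234·y = 734.719490
det = -72.542·-65.234 − -143.766·32.244 = 9367.795732
x = (7787.518293·-65.234 − -143.766·734.719490) / 9367.795732 = -42.953892
y = (-72.542·734.719490 − 7787.518293·32.244) / 9367.795732 = -32.494171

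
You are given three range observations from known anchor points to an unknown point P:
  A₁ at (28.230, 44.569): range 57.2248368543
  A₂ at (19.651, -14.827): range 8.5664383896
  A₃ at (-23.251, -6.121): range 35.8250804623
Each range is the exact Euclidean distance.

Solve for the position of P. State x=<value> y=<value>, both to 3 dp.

eq1: (x − 28.230)² + (y − 44.569)² = 57.2248368543²
eq2: (x − 19.651)² + (y + 14.827)² = 8.5664383896²
eq3: (x + 23.251)² + (y + 6.121)² = 35.8250804623²
eq1−eq3, eq1−eq2 (x²,y² cancel):
  -102.962·x − 101.380·y = -214.007456
  -17.158·x − 118.792·y = 1023.971155
det = -102.962·-118.792 − -101.380·-17.158 = 10491.583864
x = (-214.007456·-118.792 − -101.380·1023.971155) / 10491.583864 = 12.317737
y = (-102.962·1023.971155 − -214.007456·-17.158) / 10491.583864 = -10.399007

x=12.318 y=-10.399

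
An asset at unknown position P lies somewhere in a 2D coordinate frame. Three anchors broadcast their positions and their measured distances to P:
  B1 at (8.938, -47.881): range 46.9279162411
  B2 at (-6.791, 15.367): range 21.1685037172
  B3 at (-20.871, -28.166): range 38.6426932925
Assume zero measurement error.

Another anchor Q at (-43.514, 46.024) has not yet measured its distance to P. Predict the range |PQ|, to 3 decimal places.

eq1: (x − 8.938)² + (y + 47.881)² = 46.9279162411²
eq2: (x + 6.791)² + (y − 15.367)² = 21.1685037172²
eq3: (x + 20.871)² + (y + 28.166)² = 38.6426932925²
eq1−eq3, eq1−eq2 (x²,y² cancel):
  -59.618·x + 39.430·y = -434.584230
  -31.458·x + 126.496·y = -336.091862
det = -59.618·126.496 − 39.430·-31.458 = -6301.049588
x = (-434.584230·126.496 − 39.430·-336.091862) / -6301.049588 = 6.621288
y = (-59.618·-336.091862 − -434.584230·-31.458) / -6301.049588 = -1.010304
|P − Q| = √((6.621288 − -43.514)² + (-1.010304 − 46.024)²) = 68.744257

68.744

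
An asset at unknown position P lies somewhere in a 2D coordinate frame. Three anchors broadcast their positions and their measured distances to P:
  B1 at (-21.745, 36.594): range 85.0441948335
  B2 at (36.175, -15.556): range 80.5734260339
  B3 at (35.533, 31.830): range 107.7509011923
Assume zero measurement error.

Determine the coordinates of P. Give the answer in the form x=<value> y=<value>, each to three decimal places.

eq1: (x + 21.745)² + (y − 36.594)² = 85.0441948335²
eq2: (x − 36.175)² + (y + 15.556)² = 80.5734260339²
eq3: (x − 35.533)² + (y − 31.830)² = 107.7509011923²
eq2−eq3, eq2−eq1 (x²,y² cancel):
  -1.284·x + 94.772·y = -4393.056497
  -115.840·x + 104.300·y = -479.091992
det = -1.284·104.300 − 94.772·-115.840 = 10844.467280
x = (-4393.056497·104.300 − 94.772·-479.091992) / 10844.467280 = -38.064690
y = (-1.284·-479.091992 − -4393.056497·-115.840) / 10844.467280 = -46.869661

x=-38.065 y=-46.870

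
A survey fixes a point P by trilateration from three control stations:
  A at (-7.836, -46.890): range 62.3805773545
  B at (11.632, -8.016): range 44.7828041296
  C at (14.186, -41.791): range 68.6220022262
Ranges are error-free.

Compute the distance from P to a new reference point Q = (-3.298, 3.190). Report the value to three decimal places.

eq1: (x + 7.836)² + (y + 46.890)² = 62.3805773545²
eq2: (x − 11.632)² + (y + 8.016)² = 44.7828041296²
eq3: (x − 14.186)² + (y + 41.791)² = 68.6220022262²
eq2−eq3, eq2−eq1 (x²,y² cancel):
  5.108·x − 67.550·y = -955.309047
  -38.936·x − 77.748·y = 174.678431
det = 5.108·-77.748 − -67.550·-38.936 = -3027.263584
x = (-955.309047·-77.748 − -67.550·174.678431) / -3027.263584 = -28.432574
y = (5.108·174.678431 − -955.309047·-38.936) / -3027.263584 = 11.992235
|P − Q| = √((-28.432574 − -3.298)² + (11.992235 − 3.190)²) = 26.631300

26.631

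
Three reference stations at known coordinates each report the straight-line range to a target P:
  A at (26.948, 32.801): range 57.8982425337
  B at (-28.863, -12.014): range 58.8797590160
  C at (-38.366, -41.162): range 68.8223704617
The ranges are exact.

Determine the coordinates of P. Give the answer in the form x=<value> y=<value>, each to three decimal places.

x=28.550 y=-25.075

eq1: (x − 26.948)² + (y − 32.801)² = 57.8982425337²
eq2: (x + 28.863)² + (y + 12.014)² = 58.8797590160²
eq3: (x + 38.366)² + (y + 41.162)² = 68.8223704617²
eq3−eq1, eq3−eq2 (x²,y² cancel):
  130.628·x + 147.926·y = 20.152292
  19.006·x + 58.296·y = -919.158581
det = 130.628·58.296 − 147.926·19.006 = 4803.608332
x = (20.152292·58.296 − 147.926·-919.158581) / 4803.608332 = 28.549840
y = (130.628·-919.158581 − 20.152292·19.006) / 4803.608332 = -25.075080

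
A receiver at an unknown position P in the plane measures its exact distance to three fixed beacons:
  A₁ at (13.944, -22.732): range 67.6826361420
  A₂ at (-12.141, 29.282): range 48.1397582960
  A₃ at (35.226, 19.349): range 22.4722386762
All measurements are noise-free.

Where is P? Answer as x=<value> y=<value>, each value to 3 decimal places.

x=34.342 y=41.804

eq1: (x − 13.944)² + (y + 22.732)² = 67.6826361420²
eq2: (x + 12.141)² + (y − 29.282)² = 48.1397582960²
eq3: (x − 35.226)² + (y − 19.349)² = 22.4722386762²
eq1−eq3, eq1−eq2 (x²,y² cancel):
  42.564·x + 84.162·y = 4980.013641
  -52.170·x + 104.028·y = 2557.163351
det = 42.564·104.028 − 84.162·-52.170 = 8818.579332
x = (4980.013641·104.028 − 84.162·2557.163351) / 8818.579332 = 34.341685
y = (42.564·2557.163351 − 4980.013641·-52.170) / 8818.579332 = 41.803832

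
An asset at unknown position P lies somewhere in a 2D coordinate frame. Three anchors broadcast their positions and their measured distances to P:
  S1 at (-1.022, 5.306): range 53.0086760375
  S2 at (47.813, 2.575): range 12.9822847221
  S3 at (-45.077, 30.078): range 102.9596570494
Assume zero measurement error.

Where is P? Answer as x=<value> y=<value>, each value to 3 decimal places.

eq1: (x + 1.022)² + (y − 5.306)² = 53.0086760375²
eq2: (x − 47.813)² + (y − 2.575)² = 12.9822847221²
eq3: (x + 45.077)² + (y − 30.078)² = 102.9596570494²
eq2−eq1, eq2−eq3 (x²,y² cancel):
  -97.670·x + 5.462·y = -4904.895493
  -185.780·x + 55.006·y = -9788.242844
det = -97.670·55.006 − 5.462·-185.780 = -4357.705660
x = (-4904.895493·55.006 − 5.462·-9788.242844) / -4357.705660 = 49.644312
y = (-97.670·-9788.242844 − -4904.895493·-185.780) / -4357.705660 = -10.277471

x=49.644 y=-10.277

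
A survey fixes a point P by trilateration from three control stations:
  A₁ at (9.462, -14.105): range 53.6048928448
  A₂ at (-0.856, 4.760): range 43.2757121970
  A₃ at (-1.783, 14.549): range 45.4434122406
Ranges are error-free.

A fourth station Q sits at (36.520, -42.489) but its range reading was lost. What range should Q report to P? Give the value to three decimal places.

eq1: (x − 9.462)² + (y + 14.105)² = 53.6048928448²
eq2: (x + 0.856)² + (y − 4.760)² = 43.2757121970²
eq3: (x + 1.783)² + (y − 14.549)² = 45.4434122406²
eq2−eq3, eq2−eq1 (x²,y² cancel):
  -1.854·x + 19.578·y = -0.854296
  20.636·x − 37.730·y = -735.607138
det = -1.854·-37.730 − 19.578·20.636 = -334.060188
x = (-0.854296·-37.730 − 19.578·-735.607138) / -334.060188 = -43.207630
y = (-1.854·-735.607138 − -0.854296·20.636) / -334.060188 = -4.135317
|P − Q| = √((-43.207630 − 36.520)² + (-4.135317 − -42.489)²) = 88.473160

88.473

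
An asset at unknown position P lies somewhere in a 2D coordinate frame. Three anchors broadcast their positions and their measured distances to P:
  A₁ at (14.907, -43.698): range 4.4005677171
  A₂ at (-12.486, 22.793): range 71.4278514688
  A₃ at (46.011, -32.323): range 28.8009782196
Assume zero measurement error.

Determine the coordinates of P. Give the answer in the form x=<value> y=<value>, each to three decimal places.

eq1: (x − 14.907)² + (y + 43.698)² = 4.4005677171²
eq2: (x + 12.486)² + (y − 22.793)² = 71.4278514688²
eq3: (x − 46.011)² + (y + 32.323)² = 28.8009782196²
eq3−eq2, eq3−eq1 (x²,y² cancel):
  -116.994·x + 110.232·y = -6758.809024
  -62.208·x − 22.750·y = -219.923247
det = -116.994·-22.750 − 110.232·-62.208 = 9518.925756
x = (-6758.809024·-22.750 − 110.232·-219.923247) / 9518.925756 = 18.700165
y = (-116.994·-219.923247 − -6758.809024·-62.208) / 9518.925756 = -41.467105

x=18.700 y=-41.467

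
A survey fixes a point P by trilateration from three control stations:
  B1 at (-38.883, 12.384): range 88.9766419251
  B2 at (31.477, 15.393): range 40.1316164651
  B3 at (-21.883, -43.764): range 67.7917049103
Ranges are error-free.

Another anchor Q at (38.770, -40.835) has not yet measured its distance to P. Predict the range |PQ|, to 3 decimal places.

eq1: (x + 38.883)² + (y − 12.384)² = 88.9766419251²
eq2: (x − 31.477)² + (y − 15.393)² = 40.1316164651²
eq3: (x + 21.883)² + (y + 43.764)² = 67.7917049103²
eq3−eq1, eq3−eq2 (x²,y² cancel):
  -34.000·x + 112.296·y = -4050.029794
  106.720·x + 118.314·y = 1818.761208
det = -34.000·118.314 − 112.296·106.720 = -16006.905120
x = (-4050.029794·118.314 − 112.296·1818.761208) / -16006.905120 = 42.695001
y = (-34.000·1818.761208 − -4050.029794·106.720) / -16006.905120 = -23.138845
|P − Q| = √((42.695001 − 38.770)² + (-23.138845 − -40.835)²) = 18.126211

18.126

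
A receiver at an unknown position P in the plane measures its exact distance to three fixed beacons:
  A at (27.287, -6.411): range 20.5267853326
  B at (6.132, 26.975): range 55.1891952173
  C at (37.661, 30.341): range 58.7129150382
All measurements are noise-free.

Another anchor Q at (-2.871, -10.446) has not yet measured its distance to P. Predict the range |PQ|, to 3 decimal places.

eq1: (x − 27.287)² + (y + 6.411)² = 20.5267853326²
eq2: (x − 6.132)² + (y − 26.975)² = 55.1891952173²
eq3: (x − 37.661)² + (y − 30.341)² = 58.7129150382²
eq2−eq1, eq2−eq3 (x²,y² cancel):
  42.310·x − 66.772·y = 2644.927594
  63.058·x + 6.732·y = 1172.316029
det = 42.310·6.732 − -66.772·63.058 = 4495.339696
x = (2644.927594·6.732 − -66.772·1172.316029) / 4495.339696 = 21.374033
y = (42.310·1172.316029 − 2644.927594·63.058) / 4495.339696 = -26.067697
|P − Q| = √((21.374033 − -2.871)² + (-26.067697 − -10.446)²) = 28.841967

28.842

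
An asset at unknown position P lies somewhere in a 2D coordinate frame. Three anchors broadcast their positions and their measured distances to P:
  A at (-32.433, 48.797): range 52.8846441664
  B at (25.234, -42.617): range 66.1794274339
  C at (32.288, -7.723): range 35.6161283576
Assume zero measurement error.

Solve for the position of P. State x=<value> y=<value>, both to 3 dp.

eq1: (x + 32.433)² + (y − 48.797)² = 52.8846441664²
eq2: (x − 25.234)² + (y + 42.617)² = 66.1794274339²
eq3: (x − 32.288)² + (y + 7.723)² = 35.6161283576²
eq3−eq1, eq3−eq2 (x²,y² cancel):
  -129.442·x + 113.040·y = 802.610036
  -14.108·x − 69.788·y = -1760.404244
det = -129.442·-69.788 − 113.040·-14.108 = 10628.266616
x = (802.610036·-69.788 − 113.040·-1760.404244) / 10628.266616 = 13.453139
y = (-129.442·-1760.404244 − 802.610036·-14.108) / 10628.266616 = 22.505407

x=13.453 y=22.505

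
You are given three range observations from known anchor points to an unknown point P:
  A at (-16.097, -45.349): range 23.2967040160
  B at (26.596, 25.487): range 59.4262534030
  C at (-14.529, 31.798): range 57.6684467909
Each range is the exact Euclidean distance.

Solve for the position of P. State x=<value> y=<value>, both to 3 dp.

eq1: (x + 16.097)² + (y + 45.349)² = 23.2967040160²
eq2: (x − 26.596)² + (y − 25.487)² = 59.4262534030²
eq3: (x + 14.529)² + (y − 31.798)² = 57.6684467909²
eq1−eq3, eq1−eq2 (x²,y² cancel):
  3.136·x + 154.294·y = -3876.353902
  85.386·x + 141.672·y = -3947.454001
det = 3.136·141.672 − 154.294·85.386 = -12730.264092
x = (-3876.353902·141.672 − 154.294·-3947.454001) / -12730.264092 = -4.705139
y = (3.136·-3947.454001 − -3876.353902·85.386) / -12730.264092 = -25.027536

x=-4.705 y=-25.028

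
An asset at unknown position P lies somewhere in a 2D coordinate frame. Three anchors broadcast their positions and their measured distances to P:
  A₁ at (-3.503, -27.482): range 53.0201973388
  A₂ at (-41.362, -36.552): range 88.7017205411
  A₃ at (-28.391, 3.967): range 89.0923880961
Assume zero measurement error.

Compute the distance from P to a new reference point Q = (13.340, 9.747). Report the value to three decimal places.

62.937

eq1: (x + 3.503)² + (y + 27.482)² = 53.0201973388²
eq2: (x + 41.362)² + (y + 36.552)² = 88.7017205411²
eq3: (x + 28.391)² + (y − 3.967)² = 89.0923880961²
eq1−eq3, eq1−eq2 (x²,y² cancel):
  -49.776·x + 62.898·y = -5072.057654
  -75.718·x − 18.140·y = -2777.521486
det = -49.776·-18.140 − 62.898·-75.718 = 5665.447404
x = (-5072.057654·-18.140 − 62.898·-2777.521486) / 5665.447404 = 47.076189
y = (-49.776·-2777.521486 − -5072.057654·-75.718) / 5665.447404 = -43.384420
|P − Q| = √((47.076189 − 13.340)² + (-43.384420 − 9.747)²) = 62.937098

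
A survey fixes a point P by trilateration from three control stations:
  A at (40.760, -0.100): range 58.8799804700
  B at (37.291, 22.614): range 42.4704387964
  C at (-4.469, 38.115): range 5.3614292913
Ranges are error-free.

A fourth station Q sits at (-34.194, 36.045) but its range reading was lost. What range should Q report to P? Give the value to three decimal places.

34.096

eq1: (x − 40.760)² + (y + 0.100)² = 58.8799804700²
eq2: (x − 37.291)² + (y − 22.614)² = 42.4704387964²
eq3: (x + 4.469)² + (y − 38.115)² = 5.3614292913²
eq1−eq2, eq1−eq3 (x²,y² cancel):
  -6.938·x + 45.428·y = 1903.738006
  -90.458·x + 76.430·y = 3249.444762
det = -6.938·76.430 − 45.428·-90.458 = 3579.054684
x = (1903.738006·76.430 − 45.428·3249.444762) / 3579.054684 = -0.590402
y = (-6.938·3249.444762 − 1903.738006·-90.458) / 3579.054684 = 41.816540
|P − Q| = √((-0.590402 − -34.194)² + (41.816540 − 36.045)²) = 34.095637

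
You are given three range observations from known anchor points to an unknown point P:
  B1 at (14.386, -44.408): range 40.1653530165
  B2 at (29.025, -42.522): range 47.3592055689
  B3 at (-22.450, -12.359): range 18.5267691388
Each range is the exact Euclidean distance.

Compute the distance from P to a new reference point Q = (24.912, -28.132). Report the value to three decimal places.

34.979

eq1: (x − 14.386)² + (y + 44.408)² = 40.1653530165²
eq2: (x − 29.025)² + (y + 42.522)² = 47.3592055689²
eq3: (x + 22.450)² + (y + 12.359)² = 18.5267691388²
eq1−eq3, eq1−eq2 (x²,y² cancel):
  -73.672·x + 64.098·y = -252.265671
  29.278·x + 3.772·y = -158.095120
det = -73.672·3.772 − 64.098·29.278 = -2154.552028
x = (-252.265671·3.772 − 64.098·-158.095120) / -2154.552028 = -4.261691
y = (-73.672·-158.095120 − -252.265671·29.278) / -2154.552028 = -8.833863
|P − Q| = √((-4.261691 − 24.912)² + (-8.833863 − -28.132)²) = 34.978884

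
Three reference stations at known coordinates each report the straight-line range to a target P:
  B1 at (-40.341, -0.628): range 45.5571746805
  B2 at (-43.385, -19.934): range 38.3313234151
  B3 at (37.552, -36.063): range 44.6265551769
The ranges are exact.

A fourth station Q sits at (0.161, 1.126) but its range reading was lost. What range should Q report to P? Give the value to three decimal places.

eq1: (x + 40.341)² + (y + 0.628)² = 45.5571746805²
eq2: (x + 43.385)² + (y + 19.934)² = 38.3313234151²
eq3: (x − 37.552)² + (y + 36.063)² = 44.6265551769²
eq2−eq3, eq2−eq1 (x²,y² cancel):
  161.874·x − 32.258·y = -91.168980
  6.088·x + 38.612·y = -1257.997726
det = 161.874·38.612 − -32.258·6.088 = 6446.665592
x = (-91.168980·38.612 − -32.258·-1257.997726) / 6446.665592 = -6.840855
y = (161.874·-1257.997726 − -91.168980·6.088) / 6446.665592 = -31.501880
|P − Q| = √((-6.840855 − 0.161)² + (-31.501880 − 1.126)²) = 33.370714

33.371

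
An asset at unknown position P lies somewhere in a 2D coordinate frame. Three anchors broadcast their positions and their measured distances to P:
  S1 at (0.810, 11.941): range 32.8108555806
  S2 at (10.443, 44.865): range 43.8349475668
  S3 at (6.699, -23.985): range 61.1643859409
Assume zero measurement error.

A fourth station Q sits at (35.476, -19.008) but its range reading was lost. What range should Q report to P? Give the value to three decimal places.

eq1: (x − 0.810)² + (y − 11.941)² = 32.8108555806²
eq2: (x − 10.443)² + (y − 44.865)² = 43.8349475668²
eq3: (x − 6.699)² + (y + 23.985)² = 61.1643859409²
eq2−eq1, eq2−eq3 (x²,y² cancel):
  -19.266·x − 65.848·y = -1133.730509
  -7.488·x − 137.700·y = -3321.347127
det = -19.266·-137.700 − -65.848·-7.488 = 2159.858376
x = (-1133.730509·-137.700 − -65.848·-3321.347127) / 2159.858376 = -28.978462
y = (-19.266·-3321.347127 − -1133.730509·-7.488) / 2159.858376 = 25.695990
|P − Q| = √((-28.978462 − 35.476)² + (25.695990 − -19.008)²) = 78.439942

78.440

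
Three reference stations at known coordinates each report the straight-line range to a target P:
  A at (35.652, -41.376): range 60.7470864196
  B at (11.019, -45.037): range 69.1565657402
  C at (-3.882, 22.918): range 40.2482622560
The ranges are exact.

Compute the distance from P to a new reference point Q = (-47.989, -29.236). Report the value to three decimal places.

eq1: (x − 35.652)² + (y + 41.376)² = 60.7470864196²
eq2: (x − 11.019)² + (y + 45.037)² = 69.1565657402²
eq3: (x + 3.882)² + (y − 22.918)² = 40.2482622560²
eq3−eq1, eq3−eq2 (x²,y² cancel):
  79.068·x − 128.588·y = 372.447938
  29.802·x − 135.910·y = -1553.262888
det = 79.068·-135.910 − -128.588·29.802 = -6913.952304
x = (372.447938·-135.910 − -128.588·-1553.262888) / -6913.952304 = 36.209444
y = (79.068·-1553.262888 − 372.447938·29.802) / -6913.952304 = 19.368529
|P − Q| = √((36.209444 − -47.989)² + (19.368529 − -29.236)²) = 97.220256

97.220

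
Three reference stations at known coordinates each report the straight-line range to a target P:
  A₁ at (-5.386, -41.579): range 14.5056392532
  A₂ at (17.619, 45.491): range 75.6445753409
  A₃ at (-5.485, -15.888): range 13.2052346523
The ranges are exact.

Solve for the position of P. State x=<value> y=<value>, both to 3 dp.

x=-0.252 y=-28.012

eq1: (x + 5.386)² + (y + 41.579)² = 14.5056392532²
eq2: (x − 17.619)² + (y − 45.491)² = 75.6445753409²
eq3: (x + 5.485)² + (y + 15.888)² = 13.2052346523²
eq2−eq1, eq2−eq3 (x²,y² cancel):
  -46.010·x − 174.140·y = 4889.650203
  -46.208·x − 122.758·y = 3450.377083
det = -46.010·-122.758 − -174.140·-46.208 = -2398.565540
x = (4889.650203·-122.758 − -174.140·3450.377083) / -2398.565540 = -0.252228
y = (-46.010·3450.377083 − 4889.650203·-46.208) / -2398.565540 = -28.012204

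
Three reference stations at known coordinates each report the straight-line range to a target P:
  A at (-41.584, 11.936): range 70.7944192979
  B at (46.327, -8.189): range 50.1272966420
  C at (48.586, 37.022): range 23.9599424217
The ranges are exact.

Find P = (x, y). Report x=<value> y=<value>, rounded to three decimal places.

eq1: (x + 41.584)² + (y − 11.936)² = 70.7944192979²
eq2: (x − 46.327)² + (y + 8.189)² = 50.1272966420²
eq3: (x − 48.586)² + (y − 37.022)² = 23.9599424217²
eq1−eq3, eq1−eq2 (x²,y² cancel):
  180.340·x + 50.172·y = 6297.301691
  175.822·x − 40.250·y = 2840.657433
det = 180.340·-40.250 − 50.172·175.822 = -16080.026384
x = (6297.301691·-40.250 − 50.172·2840.657433) / -16080.026384 = 24.626070
y = (180.340·2840.657433 − 6297.301691·175.822) / -16080.026384 = 36.997453

x=24.626 y=36.997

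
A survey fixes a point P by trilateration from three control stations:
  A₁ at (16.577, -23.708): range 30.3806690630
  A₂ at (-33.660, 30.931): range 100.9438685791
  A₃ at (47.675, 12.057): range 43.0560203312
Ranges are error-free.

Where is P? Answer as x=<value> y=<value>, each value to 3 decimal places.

x=46.077 y=-30.969

eq1: (x − 16.577)² + (y + 23.708)² = 30.3806690630²
eq2: (x + 33.660)² + (y − 30.931)² = 100.9438685791²
eq3: (x − 47.675)² + (y − 12.057)² = 43.0560203312²
eq2−eq1, eq2−eq3 (x²,y² cancel):
  100.474·x − 109.278·y = 8013.823383
  162.670·x − 37.748·y = 8664.398230
det = 100.474·-37.748 − -109.278·162.670 = 13983.559708
x = (8013.823383·-37.748 − -109.278·8664.398230) / 13983.559708 = 46.077130
y = (100.474·8664.398230 − 8013.823383·162.670) / 13983.559708 = -30.969361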